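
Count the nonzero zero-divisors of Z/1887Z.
Z/1887Z has 734 nonzero zero-divisors

In Z/1887Z each nonzero element is either a unit (gcd with 1887 is 1) or a zero-divisor (gcd > 1). The number of units is φ(1887): factorise 1887 = 3 · 17 · 37, so φ(1887) = (3 − 1) · (17 − 1) · (37 − 1) = 2 · 16 · 36 = 1152. The nonzero elements number 1887 − 1 = 1886. Hence the nonzero zero-divisors number 1886 − 1152 = 734.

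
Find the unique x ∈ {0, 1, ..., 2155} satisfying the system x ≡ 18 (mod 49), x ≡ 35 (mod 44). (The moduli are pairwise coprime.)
The moduli 49, 44 are pairwise coprime, so by the CRT there is a unique solution mod 49·44 = 2156.
Solve by successive substitution. Start with x ≡ 18 (mod 49).
  Combine with x ≡ 35 (mod 44): write x = 18 + 49·t and require 18 + 49·t ≡ 35 (mod 44), i.e. 49·t ≡ 35 − 18 ≡ 17 (mod 44). Since 49^(−1) ≡ 9 (mod 44) (49 ≡ 5 (mod 44)), t ≡ 9·17 ≡ 21 (mod 44). So x ≡ 18 + 49·21 = 1047 (mod 2156).
Unique solution in [0, 2156): x = 1047.

Final answer: x ≡ 1047 (mod 2156); the representative in [0, 2156) is 1047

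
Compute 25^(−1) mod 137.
Apply the extended Euclidean algorithm to (137, 25), tracking rows (r, s, t) with s·137 + t·25 = r. Each division r_prev = q·r_cur + r_new produces the new row as (previous row) − q·(current row):
  row A: (137, 1, 0)   [1·137 + 0·25 = 137]
  row B: (25, 0, 1)   [0·137 + 1·25 = 25]
  137 = 5·25 + 12   → row C = row A − 5·row B = (12, 1, −5)   [check: 1·137 − 5·25 = 12]
  25 = 2·12 + 1   → row D = row B − 2·row C = (1, −2, 11)   [check: −2·137 + 11·25 = 1]
  12 = 12·1 + 0   → remainder 0, stop. gcd = 1 (last nonzero row D).
The gcd is 1, so 25 is invertible mod 137. The last nonzero row gives −2·137 + 11·25 = 1, so t = 11. So 25^(−1) ≡ 11 (mod 137). Verify: 25 · 11 = 275 ≡ 1 (mod 137). ✓

Final answer: 25^(−1) ≡ 11 (mod 137)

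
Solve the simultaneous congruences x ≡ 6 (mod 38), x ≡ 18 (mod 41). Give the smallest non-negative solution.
The moduli 38, 41 are pairwise coprime, so by the CRT there is a unique solution mod 38·41 = 1558.
Solve by successive substitution. Start with x ≡ 6 (mod 38).
  Combine with x ≡ 18 (mod 41): write x = 6 + 38·t and require 6 + 38·t ≡ 18 (mod 41), i.e. 38·t ≡ 18 − 6 ≡ 12 (mod 41). Since 38^(−1) ≡ 27 (mod 41), t ≡ 27·12 ≡ 37 (mod 41). So x ≡ 6 + 38·37 = 1412 (mod 1558).
Unique solution in [0, 1558): x = 1412.

Final answer: x ≡ 1412 (mod 1558); the representative in [0, 1558) is 1412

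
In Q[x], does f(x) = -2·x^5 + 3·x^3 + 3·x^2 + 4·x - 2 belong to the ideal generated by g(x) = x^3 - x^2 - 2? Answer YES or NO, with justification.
YES

In Q[x] the ideal (g) consists of all multiples of g, so f ∈ (g) iff g | f, i.e. iff the remainder of f on division by g is 0. Divide f by g (g is monic, so eliminate the leading term of the running remainder at each step):
  leading term -2·x^5: subtract (-2·x^2)·g(x) = -2·x^5 + 2·x^4 + 4·x^2, leaving -2·x^4 + 3·x^3 - x^2 + 4·x - 2
  leading term -2·x^4: subtract (-2·x)·g(x) = -2·x^4 + 2·x^3 + 4·x, leaving x^3 - x^2 - 2
  leading term x^3: subtract (1)·g(x) = x^3 - x^2 - 2, leaving 0
The remainder is 0, so f(x) = g(x) · h(x) with h(x) = -2·x^2 - 2·x + 1. Hence g | f, i.e. f ∈ (g).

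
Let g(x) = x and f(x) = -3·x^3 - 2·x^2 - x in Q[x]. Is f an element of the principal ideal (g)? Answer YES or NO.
In Q[x] the ideal (g) consists of all multiples of g, so f ∈ (g) iff g | f, i.e. iff the remainder of f on division by g is 0. Divide f by g (g is monic, so eliminate the leading term of the running remainder at each step):
  leading term -3·x^3: subtract (-3·x^2)·g(x) = -3·x^3, leaving -2·x^2 - x
  leading term -2·x^2: subtract (-2·x)·g(x) = -2·x^2, leaving -x
  leading term -x: subtract (-1)·g(x) = -x, leaving 0
The remainder is 0, so f(x) = g(x) · h(x) with h(x) = -3·x^2 - 2·x - 1. Hence g | f, i.e. f ∈ (g).

Final answer: YES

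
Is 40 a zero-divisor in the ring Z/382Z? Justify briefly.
YES

gcd(40, 382) = 2 > 1, so 40 is not a unit in Z/382Z. In Z/nZ every nonzero non-unit is a zero-divisor: explicitly, take b = 382/gcd = 191 ≠ 0 (mod 382); then 40·191 = 7640 = 20·382, i.e. 40·191 ≡ 0 (mod 382). So 40 is a zero-divisor.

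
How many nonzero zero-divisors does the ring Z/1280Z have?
Z/1280Z has 767 nonzero zero-divisors

In Z/1280Z each nonzero element is either a unit (gcd with 1280 is 1) or a zero-divisor (gcd > 1). The number of units is φ(1280): factorise 1280 = 2^8 · 5, so φ(1280) = (2^8 − 2^7) · (5 − 1) = 128 · 4 = 512. The nonzero elements number 1280 − 1 = 1279. Hence the nonzero zero-divisors number 1279 − 512 = 767.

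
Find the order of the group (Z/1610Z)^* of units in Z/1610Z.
(Z/1610Z)^* consists of the classes a with gcd(a, 1610) = 1, so its order is φ(1610). φ is multiplicative, with φ(p^e) = p^e − p^(e−1). Factorise 1610 = 2 · 5 · 7 · 23. Then
  φ(1610) = (2 − 1) · (5 − 1) · (7 − 1) · (23 − 1) = 1 · 4 · 6 · 22 = 528.
Thus |(Z/1610Z)^*| = 528.

Final answer: |(Z/1610Z)^*| = 528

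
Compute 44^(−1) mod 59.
44^(−1) ≡ 55 (mod 59)

Apply the extended Euclidean algorithm to (59, 44), tracking rows (r, s, t) with s·59 + t·44 = r. Each division r_prev = q·r_cur + r_new produces the new row as (previous row) − q·(current row):
  row A: (59, 1, 0)   [1·59 + 0·44 = 59]
  row B: (44, 0, 1)   [0·59 + 1·44 = 44]
  59 = 1·44 + 15   → row C = row A − 1·row B = (15, 1, −1)   [check: 1·59 − 1·44 = 15]
  44 = 2·15 + 14   → row D = row B − 2·row C = (14, −2, 3)   [check: −2·59 + 3·44 = 14]
  15 = 1·14 + 1   → row E = row C − 1·row D = (1, 3, −4)   [check: 3·59 − 4·44 = 1]
  14 = 14·1 + 0   → remainder 0, stop. gcd = 1 (last nonzero row E).
The gcd is 1, so 44 is invertible mod 59. The last nonzero row gives 3·59 − 4·44 = 1, so t = −4. So 44^(−1) ≡ −4 ≡ 55 (mod 59). Verify: 44 · 55 = 2420 ≡ 1 (mod 59). ✓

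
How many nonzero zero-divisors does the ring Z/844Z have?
In Z/844Z each nonzero element is either a unit (gcd with 844 is 1) or a zero-divisor (gcd > 1). The number of units is φ(844): factorise 844 = 2^2 · 211, so φ(844) = (2^2 − 2^1) · (211 − 1) = 2 · 210 = 420. The nonzero elements number 844 − 1 = 843. Hence the nonzero zero-divisors number 843 − 420 = 423.

Final answer: Z/844Z has 423 nonzero zero-divisors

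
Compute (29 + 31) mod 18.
Reduce the summands first: 29 ≡ 11, 31 ≡ 13 (mod 18), so 29 + 31 ≡ 11 + 13 (mod 18). 11 + 13 = 24; 24 = 1·18 + 6, so (29 + 31) mod 18 = 6.

Final answer: 6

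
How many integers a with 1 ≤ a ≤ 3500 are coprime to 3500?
1200

The number of a ∈ {1, ..., 3500} with gcd(a, 3500) = 1 is by definition Euler's totient φ(3500). φ is multiplicative, with φ(p^e) = p^e − p^(e−1). Factorise 3500 = 2^2 · 5^3 · 7. Then
  φ(3500) = (2^2 − 2^1) · (5^3 − 5^2) · (7 − 1) = 2 · 100 · 6 = 1200.
So there are 1200 such integers.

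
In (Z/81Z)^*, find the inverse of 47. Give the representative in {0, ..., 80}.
Apply the extended Euclidean algorithm to (81, 47), tracking rows (r, s, t) with s·81 + t·47 = r. Each division r_prev = q·r_cur + r_new produces the new row as (previous row) − q·(current row):
  row A: (81, 1, 0)   [1·81 + 0·47 = 81]
  row B: (47, 0, 1)   [0·81 + 1·47 = 47]
  81 = 1·47 + 34   → row C = row A − 1·row B = (34, 1, −1)   [check: 1·81 − 1·47 = 34]
  47 = 1·34 + 13   → row D = row B − 1·row C = (13, −1, 2)   [check: −1·81 + 2·47 = 13]
  34 = 2·13 + 8   → row E = row C − 2·row D = (8, 3, −5)   [check: 3·81 − 5·47 = 8]
  13 = 1·8 + 5   → row F = row D − 1·row E = (5, −4, 7)   [check: −4·81 + 7·47 = 5]
  8 = 1·5 + 3   → row G = row E − 1·row F = (3, 7, −12)   [check: 7·81 − 12·47 = 3]
  5 = 1·3 + 2   → row H = row F − 1·row G = (2, −11, 19)   [check: −11·81 + 19·47 = 2]
  3 = 1·2 + 1   → row I = row G − 1·row H = (1, 18, −31)   [check: 18·81 − 31·47 = 1]
  2 = 2·1 + 0   → remainder 0, stop. gcd = 1 (last nonzero row I).
The gcd is 1, so 47 is invertible mod 81. The last nonzero row gives 18·81 − 31·47 = 1, so t = −31. So 47^(−1) ≡ −31 ≡ 50 (mod 81). Verify: 47 · 50 = 2350 ≡ 1 (mod 81). ✓

Final answer: 47^(−1) ≡ 50 (mod 81)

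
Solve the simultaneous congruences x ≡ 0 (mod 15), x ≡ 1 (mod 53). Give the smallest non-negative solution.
The moduli 15, 53 are pairwise coprime, so by the CRT there is a unique solution mod 15·53 = 795.
Solve by successive substitution. Start with x ≡ 0 (mod 15).
  Combine with x ≡ 1 (mod 53): write x = 15·t and require 15·t ≡ 1 (mod 53). Since 15^(−1) ≡ 46 (mod 53), t ≡ 46·1 ≡ 46 (mod 53). So x ≡ 15·46 = 690 (mod 795).
Unique solution in [0, 795): x = 690.

Final answer: x ≡ 690 (mod 795); the representative in [0, 795) is 690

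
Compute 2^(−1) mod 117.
2^(−1) ≡ 59 (mod 117)

Apply the extended Euclidean algorithm to (117, 2), tracking rows (r, s, t) with s·117 + t·2 = r. Each division r_prev = q·r_cur + r_new produces the new row as (previous row) − q·(current row):
  row A: (117, 1, 0)   [1·117 + 0·2 = 117]
  row B: (2, 0, 1)   [0·117 + 1·2 = 2]
  117 = 58·2 + 1   → row C = row A − 58·row B = (1, 1, −58)   [check: 1·117 − 58·2 = 1]
  2 = 2·1 + 0   → remainder 0, stop. gcd = 1 (last nonzero row C).
The gcd is 1, so 2 is invertible mod 117. The last nonzero row gives 1·117 − 58·2 = 1, so t = −58. So 2^(−1) ≡ −58 ≡ 59 (mod 117). Verify: 2 · 59 = 118 ≡ 1 (mod 117). ✓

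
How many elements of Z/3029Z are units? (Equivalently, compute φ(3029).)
An element a ∈ Z/3029Z is a unit iff gcd(a, 3029) = 1, so the number of units is φ(3029). φ is multiplicative, with φ(p^e) = p^e − p^(e−1). Factorise 3029 = 13 · 233. Then
  φ(3029) = (13 − 1) · (233 − 1) = 12 · 232 = 2784.

Final answer: Z/3029Z has φ(3029) = 2784 units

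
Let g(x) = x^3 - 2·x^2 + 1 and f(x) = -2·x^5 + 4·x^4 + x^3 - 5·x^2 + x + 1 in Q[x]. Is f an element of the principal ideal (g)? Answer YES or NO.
NO

In Q[x] the ideal (g) consists of all multiples of g, so f ∈ (g) iff g | f, i.e. iff the remainder of f on division by g is 0. Divide f by g (g is monic, so eliminate the leading term of the running remainder at each step):
  leading term -2·x^5: subtract (-2·x^2)·g(x) = -2·x^5 + 4·x^4 - 2·x^2, leaving x^3 - 3·x^2 + x + 1
  leading term x^3: subtract (1)·g(x) = x^3 - 2·x^2 + 1, leaving -x^2 + x
The remainder r(x) = -x^2 + x ≠ 0 (and deg r < deg g), so g ∤ f, i.e. f ∉ (g).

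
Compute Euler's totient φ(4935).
φ(4935) = 2208

φ is multiplicative, with φ(p^e) = p^e − p^(e−1). Factorise 4935 = 3 · 5 · 7 · 47. Then
  φ(4935) = (3 − 1) · (5 − 1) · (7 − 1) · (47 − 1) = 2 · 4 · 6 · 46 = 2208.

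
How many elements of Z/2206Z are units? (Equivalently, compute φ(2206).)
An element a ∈ Z/2206Z is a unit iff gcd(a, 2206) = 1, so the number of units is φ(2206). φ is multiplicative, with φ(p^e) = p^e − p^(e−1). Factorise 2206 = 2 · 1103. Then
  φ(2206) = (2 − 1) · (1103 − 1) = 1 · 1102 = 1102.

Final answer: Z/2206Z has φ(2206) = 1102 units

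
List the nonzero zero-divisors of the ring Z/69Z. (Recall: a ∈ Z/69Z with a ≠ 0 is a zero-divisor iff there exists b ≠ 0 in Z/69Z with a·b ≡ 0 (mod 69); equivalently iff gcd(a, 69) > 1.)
An element a ∈ Z/69Z (with a ≠ 0) is a zero-divisor iff gcd(a, 69) > 1 (because a is a unit precisely when gcd(a, n) = 1, and in Z/nZ every nonzero, non-unit element is a zero-divisor). Scan a = 1, ..., 68 and keep those with gcd(a, 69) > 1:
  gcd(3, 69) = 3, gcd(6, 69) = 3, gcd(9, 69) = 3, gcd(12, 69) = 3, gcd(15, 69) = 3, gcd(18, 69) = 3, gcd(21, 69) = 3, gcd(23, 69) = 23, gcd(24, 69) = 3, gcd(27, 69) = 3, gcd(30, 69) = 3, gcd(33, 69) = 3, gcd(36, 69) = 3, gcd(39, 69) = 3, gcd(42, 69) = 3, gcd(45, 69) = 3, gcd(46, 69) = 23, gcd(48, 69) = 3, gcd(51, 69) = 3, gcd(54, 69) = 3, gcd(57, 69) = 3, gcd(60, 69) = 3, gcd(63, 69) = 3, gcd(66, 69) = 3.
All other a ∈ {1, ..., 68} have gcd(a, 69) = 1 and are units. So the nonzero zero-divisors are exactly the 24 values of a appearing in this scan.

Final answer: nonzero zero-divisors of Z/69Z = {3, 6, 9, 12, 15, 18, 21, 23, 24, 27, 30, 33, 36, 39, 42, 45, 46, 48, 51, 54, 57, 60, 63, 66}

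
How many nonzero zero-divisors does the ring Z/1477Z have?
Z/1477Z has 216 nonzero zero-divisors

In Z/1477Z each nonzero element is either a unit (gcd with 1477 is 1) or a zero-divisor (gcd > 1). The number of units is φ(1477): factorise 1477 = 7 · 211, so φ(1477) = (7 − 1) · (211 − 1) = 6 · 210 = 1260. The nonzero elements number 1477 − 1 = 1476. Hence the nonzero zero-divisors number 1476 − 1260 = 216.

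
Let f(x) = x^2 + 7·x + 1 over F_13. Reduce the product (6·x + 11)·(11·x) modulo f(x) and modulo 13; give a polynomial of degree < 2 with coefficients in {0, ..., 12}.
a · b ≡ 10·x + 12 (mod f(x))

Multiply as integer polynomials: a · b = 66·x^2 + 121·x. Reducing coefficients mod 13: a · b ≡ x^2 + 4·x. Now divide by f(x) = x^2 + 7·x + 1 in F_13[x], eliminating the leading term at each step:
  leading term x^2: subtract (1)·f(x) = x^2 + 7·x + 1, leaving 10·x + 12 (coefficients mod 13)
The degree is now < 2, so this is the remainder. Hence a · b ≡ 10·x + 12 in F_13[x]/(f).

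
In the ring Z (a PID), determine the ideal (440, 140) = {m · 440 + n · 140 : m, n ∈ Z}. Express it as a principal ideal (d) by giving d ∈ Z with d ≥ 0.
In the PID Z, (a, b) is generated by gcd(a, b). Compute gcd(440, 140) with the extended Euclidean algorithm, tracking rows (r, s, t) with s·440 + t·140 = r:
  row A: (440, 1, 0)   [1·440 + 0·140 = 440]
  row B: (140, 0, 1)   [0·440 + 1·140 = 140]
  440 = 3·140 + 20   → row C = row A − 3·row B = (20, 1, −3)   [check: 1·440 − 3·140 = 20]
  140 = 7·20 + 0   → remainder 0, stop. gcd = 20 (last nonzero row C).
So gcd(440, 140) = 20, with Bézout identity 1·440 − 3·140 = 20. Containment (⊇): the Bézout identity exhibits 20 as an element of (440, 140), giving (20) ⊆ (440, 140). Containment (⊆): since 20 | 440 and 20 | 140 (440 = 20·22, 140 = 20·7), every Z-linear combination of 440 and 140 is divisible by 20, so (440, 140) ⊆ (20). Therefore (440, 140) = (20), d = 20.

Final answer: (440, 140) = (20); d = 20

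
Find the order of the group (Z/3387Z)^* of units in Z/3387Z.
|(Z/3387Z)^*| = 2256

(Z/3387Z)^* consists of the classes a with gcd(a, 3387) = 1, so its order is φ(3387). φ is multiplicative, with φ(p^e) = p^e − p^(e−1). Factorise 3387 = 3 · 1129. Then
  φ(3387) = (3 − 1) · (1129 − 1) = 2 · 1128 = 2256.
Thus |(Z/3387Z)^*| = 2256.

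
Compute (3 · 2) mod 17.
Both factors are already reduced mod 17. 3 · 2 = 6. Dividing by 17: 6 = 0·17 + 6. So (3 · 2) mod 17 = 6.

Final answer: 6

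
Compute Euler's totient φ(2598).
φ(2598) = 864

φ is multiplicative, with φ(p^e) = p^e − p^(e−1). Factorise 2598 = 2 · 3 · 433. Then
  φ(2598) = (2 − 1) · (3 − 1) · (433 − 1) = 1 · 2 · 432 = 864.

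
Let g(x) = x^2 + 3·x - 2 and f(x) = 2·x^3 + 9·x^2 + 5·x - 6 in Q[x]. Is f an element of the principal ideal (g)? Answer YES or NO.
YES

In Q[x] the ideal (g) consists of all multiples of g, so f ∈ (g) iff g | f, i.e. iff the remainder of f on division by g is 0. Divide f by g (g is monic, so eliminate the leading term of the running remainder at each step):
  leading term 2·x^3: subtract (2·x)·g(x) = 2·x^3 + 6·x^2 - 4·x, leaving 3·x^2 + 9·x - 6
  leading term 3·x^2: subtract (3)·g(x) = 3·x^2 + 9·x - 6, leaving 0
The remainder is 0, so f(x) = g(x) · h(x) with h(x) = 2·x + 3. Hence g | f, i.e. f ∈ (g).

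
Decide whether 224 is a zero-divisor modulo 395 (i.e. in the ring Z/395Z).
gcd(224, 395) = 1, so 224 is a unit in Z/395Z (it has a multiplicative inverse). A unit cannot be a zero-divisor: if 224·b ≡ 0 then multiplying both sides by 224^(−1) gives b ≡ 0. So 224 is not a zero-divisor.

Final answer: NO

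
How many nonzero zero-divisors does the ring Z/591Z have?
Z/591Z has 198 nonzero zero-divisors

In Z/591Z each nonzero element is either a unit (gcd with 591 is 1) or a zero-divisor (gcd > 1). The number of units is φ(591): factorise 591 = 3 · 197, so φ(591) = (3 − 1) · (197 − 1) = 2 · 196 = 392. The nonzero elements number 591 − 1 = 590. Hence the nonzero zero-divisors number 590 − 392 = 198.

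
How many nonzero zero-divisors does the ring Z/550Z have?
Z/550Z has 349 nonzero zero-divisors

In Z/550Z each nonzero element is either a unit (gcd with 550 is 1) or a zero-divisor (gcd > 1). The number of units is φ(550): factorise 550 = 2 · 5^2 · 11, so φ(550) = (2 − 1) · (5^2 − 5^1) · (11 − 1) = 1 · 20 · 10 = 200. The nonzero elements number 550 − 1 = 549. Hence the nonzero zero-divisors number 549 − 200 = 349.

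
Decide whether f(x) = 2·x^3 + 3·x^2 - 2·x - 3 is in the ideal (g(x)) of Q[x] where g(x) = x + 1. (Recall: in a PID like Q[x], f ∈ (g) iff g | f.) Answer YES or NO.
YES

In Q[x] the ideal (g) consists of all multiples of g, so f ∈ (g) iff g | f, i.e. iff the remainder of f on division by g is 0. Divide f by g (g is monic, so eliminate the leading term of the running remainder at each step):
  leading term 2·x^3: subtract (2·x^2)·g(x) = 2·x^3 + 2·x^2, leaving x^2 - 2·x - 3
  leading term x^2: subtract (x)·g(x) = x^2 + x, leaving -3·x - 3
  leading term -3·x: subtract (-3)·g(x) = -3·x - 3, leaving 0
The remainder is 0, so f(x) = g(x) · h(x) with h(x) = 2·x^2 + x - 3. Hence g | f, i.e. f ∈ (g).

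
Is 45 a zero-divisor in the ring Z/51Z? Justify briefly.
YES

gcd(45, 51) = 3 > 1, so 45 is not a unit in Z/51Z. In Z/nZ every nonzero non-unit is a zero-divisor: explicitly, take b = 51/gcd = 17 ≠ 0 (mod 51); then 45·17 = 765 = 15·51, i.e. 45·17 ≡ 0 (mod 51). So 45 is a zero-divisor.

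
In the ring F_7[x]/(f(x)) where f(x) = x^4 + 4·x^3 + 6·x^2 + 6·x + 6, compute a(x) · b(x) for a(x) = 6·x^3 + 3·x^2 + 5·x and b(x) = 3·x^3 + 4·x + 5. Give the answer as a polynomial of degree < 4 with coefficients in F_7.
a · b ≡ 5·x^2 + 5·x + 1 (mod f(x))

Multiply as integer polynomials: a · b = 18·x^6 + 9·x^5 + 39·x^4 + 42·x^3 + 35·x^2 + 25·x. Reducing coefficients mod 7: a · b ≡ 4·x^6 + 2·x^5 + 4·x^4 + 4·x. Now divide by f(x) = x^4 + 4·x^3 + 6·x^2 + 6·x + 6 in F_7[x], eliminating the leading term at each step:
  leading term 4·x^6: subtract (4·x^2)·f(x) = 4·x^6 + 2·x^5 + 3·x^4 + 3·x^3 + 3·x^2, leaving x^4 + 4·x^3 + 4·x^2 + 4·x (coefficients mod 7)
  leading term x^4: subtract (1)·f(x) = x^4 + 4·x^3 + 6·x^2 + 6·x + 6, leaving 5·x^2 + 5·x + 1 (coefficients mod 7)
The degree is now < 4, so this is the remainder. Hence a · b ≡ 5·x^2 + 5·x + 1 in F_7[x]/(f).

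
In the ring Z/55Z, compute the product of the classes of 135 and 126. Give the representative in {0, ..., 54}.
15

Reduce the factors first: 135 ≡ 25, 126 ≡ 16 (mod 55), so 135 · 126 ≡ 25 · 16 (mod 55). 25 · 16 = 400. Dividing by 55: 400 = 7·55 + 15. So (135 · 126) mod 55 = 15.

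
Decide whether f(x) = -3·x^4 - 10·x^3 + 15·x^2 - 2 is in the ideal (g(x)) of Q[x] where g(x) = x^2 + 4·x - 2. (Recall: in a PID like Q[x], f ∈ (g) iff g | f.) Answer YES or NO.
YES

In Q[x] the ideal (g) consists of all multiples of g, so f ∈ (g) iff g | f, i.e. iff the remainder of f on division by g is 0. Divide f by g (g is monic, so eliminate the leading term of the running remainder at each step):
  leading term -3·x^4: subtract (-3·x^2)·g(x) = -3·x^4 - 12·x^3 + 6·x^2, leaving 2·x^3 + 9·x^2 - 2
  leading term 2·x^3: subtract (2·x)·g(x) = 2·x^3 + 8·x^2 - 4·x, leaving x^2 + 4·x - 2
  leading term x^2: subtract (1)·g(x) = x^2 + 4·x - 2, leaving 0
The remainder is 0, so f(x) = g(x) · h(x) with h(x) = -3·x^2 + 2·x + 1. Hence g | f, i.e. f ∈ (g).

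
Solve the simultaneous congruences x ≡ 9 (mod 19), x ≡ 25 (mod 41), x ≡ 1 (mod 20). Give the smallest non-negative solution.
The moduli 19, 41, 20 are pairwise coprime, so by the CRT there is a unique solution mod 19·41·20 = 15580.
Solve by successive substitution. Start with x ≡ 9 (mod 19).
  Combine with x ≡ 25 (mod 41): write x = 9 + 19·t and require 9 + 19·t ≡ 25 (mod 41), i.e. 19·t ≡ 25 − 9 ≡ 16 (mod 41). Since 19^(−1) ≡ 13 (mod 41), t ≡ 13·16 ≡ 3 (mod 41). So x ≡ 9 + 19·3 = 66 (mod 779).
  Combine with x ≡ 1 (mod 20): write x = 66 + 779·t and require 66 + 779·t ≡ 1 (mod 20), i.e. 779·t ≡ 1 − 66 ≡ 15 (mod 20). Since 779^(−1) ≡ 19 (mod 20) (779 ≡ 19 (mod 20)), t ≡ 19·15 ≡ 5 (mod 20). So x ≡ 66 + 779·5 = 3961 (mod 15580).
Unique solution in [0, 15580): x = 3961.

Final answer: x ≡ 3961 (mod 15580); the representative in [0, 15580) is 3961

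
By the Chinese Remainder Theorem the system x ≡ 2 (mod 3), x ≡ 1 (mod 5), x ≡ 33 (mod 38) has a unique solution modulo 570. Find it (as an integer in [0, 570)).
The moduli 3, 5, 38 are pairwise coprime, so by the CRT there is a unique solution mod 3·5·38 = 570.
Solve by successive substitution. Start with x ≡ 2 (mod 3).
  Combine with x ≡ 1 (mod 5): write x = 2 + 3·t and require 2 + 3·t ≡ 1 (mod 5), i.e. 3·t ≡ 1 − 2 ≡ 4 (mod 5). Since 3^(−1) ≡ 2 (mod 5), t ≡ 2·4 ≡ 3 (mod 5). So x ≡ 2 + 3·3 = 11 (mod 15).
  Combine with x ≡ 33 (mod 38): write x = 11 + 15·t and require 11 + 15·t ≡ 33 (mod 38), i.e. 15·t ≡ 33 − 11 ≡ 22 (mod 38). Since 15^(−1) ≡ 33 (mod 38), t ≡ 33·22 ≡ 4 (mod 38). So x ≡ 11 + 15·4 = 71 (mod 570).
Unique solution in [0, 570): x = 71.

Final answer: x ≡ 71 (mod 570); the representative in [0, 570) is 71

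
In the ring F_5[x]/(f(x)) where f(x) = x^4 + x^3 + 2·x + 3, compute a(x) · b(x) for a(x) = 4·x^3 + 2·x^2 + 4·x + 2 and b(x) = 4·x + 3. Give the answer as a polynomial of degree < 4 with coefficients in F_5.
Multiply as integer polynomials: a · b = 16·x^4 + 20·x^3 + 22·x^2 + 20·x + 6. Reducing coefficients mod 5: a · b ≡ x^4 + 2·x^2 + 1. Now divide by f(x) = x^4 + x^3 + 2·x + 3 in F_5[x], eliminating the leading term at each step:
  leading term x^4: subtract (1)·f(x) = x^4 + x^3 + 2·x + 3, leaving 4·x^3 + 2·x^2 + 3·x + 3 (coefficients mod 5)
The degree is now < 4, so this is the remainder. Hence a · b ≡ 4·x^3 + 2·x^2 + 3·x + 3 in F_5[x]/(f).

Final answer: a · b ≡ 4·x^3 + 2·x^2 + 3·x + 3 (mod f(x))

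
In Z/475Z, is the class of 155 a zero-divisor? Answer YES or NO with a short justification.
YES

gcd(155, 475) = 5 > 1, so 155 is not a unit in Z/475Z. In Z/nZ every nonzero non-unit is a zero-divisor: explicitly, take b = 475/gcd = 95 ≠ 0 (mod 475); then 155·95 = 14725 = 31·475, i.e. 155·95 ≡ 0 (mod 475). So 155 is a zero-divisor.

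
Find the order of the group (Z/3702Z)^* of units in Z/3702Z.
|(Z/3702Z)^*| = 1232

(Z/3702Z)^* consists of the classes a with gcd(a, 3702) = 1, so its order is φ(3702). φ is multiplicative, with φ(p^e) = p^e − p^(e−1). Factorise 3702 = 2 · 3 · 617. Then
  φ(3702) = (2 − 1) · (3 − 1) · (617 − 1) = 1 · 2 · 616 = 1232.
Thus |(Z/3702Z)^*| = 1232.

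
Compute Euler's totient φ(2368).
φ is multiplicative, with φ(p^e) = p^e − p^(e−1). Factorise 2368 = 2^6 · 37. Then
  φ(2368) = (2^6 − 2^5) · (37 − 1) = 32 · 36 = 1152.

Final answer: φ(2368) = 1152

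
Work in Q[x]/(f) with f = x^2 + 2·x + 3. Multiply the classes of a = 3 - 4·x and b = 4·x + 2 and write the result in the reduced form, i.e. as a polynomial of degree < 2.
a · b ≡ 36·x + 54 (mod f(x))

First multiply in Q[x] without reducing: a · b = -16·x^2 + 4·x + 6. Now divide by f(x) = x^2 + 2·x + 3, eliminating the leading term at each step:
  leading term -16·x^2: subtract (-16)·f(x) = -16·x^2 - 32·x - 48, leaving 36·x + 54
The degree is now < 2, so this is the remainder. Hence a · b ≡ 36·x + 54 in Q[x]/(f).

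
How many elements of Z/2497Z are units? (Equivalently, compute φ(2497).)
Z/2497Z has φ(2497) = 2260 units

An element a ∈ Z/2497Z is a unit iff gcd(a, 2497) = 1, so the number of units is φ(2497). φ is multiplicative, with φ(p^e) = p^e − p^(e−1). Factorise 2497 = 11 · 227. Then
  φ(2497) = (11 − 1) · (227 − 1) = 10 · 226 = 2260.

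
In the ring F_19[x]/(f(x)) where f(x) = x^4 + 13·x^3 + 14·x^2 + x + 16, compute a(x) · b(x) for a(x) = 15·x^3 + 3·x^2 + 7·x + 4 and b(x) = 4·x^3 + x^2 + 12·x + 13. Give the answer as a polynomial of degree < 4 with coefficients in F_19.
a · b ≡ 13·x^3 + 6·x^2 + 6·x + 1 (mod f(x))

Multiply as integer polynomials: a · b = 60·x^6 + 27·x^5 + 211·x^4 + 254·x^3 + 127·x^2 + 139·x + 52. Reducing coefficients mod 19: a · b ≡ 3·x^6 + 8·x^5 + 2·x^4 + 7·x^3 + 13·x^2 + 6·x + 14. Now divide by f(x) = x^4 + 13·x^3 + 14·x^2 + x + 16 in F_19[x], eliminating the leading term at each step:
  leading term 3·x^6: subtract (3·x^2)·f(x) = 3·x^6 + x^5 + 4·x^4 + 3·x^3 + 10·x^2, leaving 7·x^5 + 17·x^4 + 4·x^3 + 3·x^2 + 6·x + 14 (coefficients mod 19)
  leading term 7·x^5: subtract (7·x)·f(x) = 7·x^5 + 15·x^4 + 3·x^3 + 7·x^2 + 17·x, leaving 2·x^4 + x^3 + 15·x^2 + 8·x + 14 (coefficients mod 19)
  leading term 2·x^4: subtract (2)·f(x) = 2·x^4 + 7·x^3 + 9·x^2 + 2·x + 13, leaving 13·x^3 + 6·x^2 + 6·x + 1 (coefficients mod 19)
The degree is now < 4, so this is the remainder. Hence a · b ≡ 13·x^3 + 6·x^2 + 6·x + 1 in F_19[x]/(f).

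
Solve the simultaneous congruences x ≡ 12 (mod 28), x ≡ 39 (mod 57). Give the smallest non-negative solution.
The moduli 28, 57 are pairwise coprime, so by the CRT there is a unique solution mod 28·57 = 1596.
Solve by successive substitution. Start with x ≡ 12 (mod 28).
  Combine with x ≡ 39 (mod 57): write x = 12 + 28·t and require 12 + 28·t ≡ 39 (mod 57), i.e. 28·t ≡ 39 − 12 ≡ 27 (mod 57). Since 28^(−1) ≡ 55 (mod 57), t ≡ 55·27 ≡ 3 (mod 57). So x ≡ 12 + 28·3 = 96 (mod 1596).
Unique solution in [0, 1596): x = 96.

Final answer: x ≡ 96 (mod 1596); the representative in [0, 1596) is 96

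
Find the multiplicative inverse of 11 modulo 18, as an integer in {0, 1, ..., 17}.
Apply the extended Euclidean algorithm to (18, 11), tracking rows (r, s, t) with s·18 + t·11 = r. Each division r_prev = q·r_cur + r_new produces the new row as (previous row) − q·(current row):
  row A: (18, 1, 0)   [1·18 + 0·11 = 18]
  row B: (11, 0, 1)   [0·18 + 1·11 = 11]
  18 = 1·11 + 7   → row C = row A − 1·row B = (7, 1, −1)   [check: 1·18 − 1·11 = 7]
  11 = 1·7 + 4   → row D = row B − 1·row C = (4, −1, 2)   [check: −1·18 + 2·11 = 4]
  7 = 1·4 + 3   → row E = row C − 1·row D = (3, 2, −3)   [check: 2·18 − 3·11 = 3]
  4 = 1·3 + 1   → row F = row D − 1·row E = (1, −3, 5)   [check: −3·18 + 5·11 = 1]
  3 = 3·1 + 0   → remainder 0, stop. gcd = 1 (last nonzero row F).
The gcd is 1, so 11 is invertible mod 18. The last nonzero row gives −3·18 + 5·11 = 1, so t = 5. So 11^(−1) ≡ 5 (mod 18). Verify: 11 · 5 = 55 ≡ 1 (mod 18). ✓

Final answer: 11^(−1) ≡ 5 (mod 18)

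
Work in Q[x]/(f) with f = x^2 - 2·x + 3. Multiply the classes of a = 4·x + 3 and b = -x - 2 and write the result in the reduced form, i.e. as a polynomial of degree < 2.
First multiply in Q[x] without reducing: a · b = -4·x^2 - 11·x - 6. Now divide by f(x) = x^2 - 2·x + 3, eliminating the leading term at each step:
  leading term -4·x^2: subtract (-4)·f(x) = -4·x^2 + 8·x - 12, leaving 6 - 19·x
The degree is now < 2, so this is the remainder. Hence a · b ≡ 6 - 19·x in Q[x]/(f).

Final answer: a · b ≡ 6 - 19·x (mod f(x))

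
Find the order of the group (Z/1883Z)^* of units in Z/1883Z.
|(Z/1883Z)^*| = 1608

(Z/1883Z)^* consists of the classes a with gcd(a, 1883) = 1, so its order is φ(1883). φ is multiplicative, with φ(p^e) = p^e − p^(e−1). Factorise 1883 = 7 · 269. Then
  φ(1883) = (7 − 1) · (269 − 1) = 6 · 268 = 1608.
Thus |(Z/1883Z)^*| = 1608.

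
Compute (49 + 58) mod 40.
27

Reduce the summands first: 49 ≡ 9, 58 ≡ 18 (mod 40), so 49 + 58 ≡ 9 + 18 (mod 40). 9 + 18 = 27; 27 = 0·40 + 27, so (49 + 58) mod 40 = 27.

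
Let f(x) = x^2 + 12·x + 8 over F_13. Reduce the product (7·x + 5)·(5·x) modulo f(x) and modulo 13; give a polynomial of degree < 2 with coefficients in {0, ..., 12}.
Multiply as integer polynomials: a · b = 35·x^2 + 25·x. Reducing coefficients mod 13: a · b ≡ 9·x^2 + 12·x. Now divide by f(x) = x^2 + 12·x + 8 in F_13[x], eliminating the leading term at each step:
  leading term 9·x^2: subtract (9)·f(x) = 9·x^2 + 4·x + 7, leaving 8·x + 6 (coefficients mod 13)
The degree is now < 2, so this is the remainder. Hence a · b ≡ 8·x + 6 in F_13[x]/(f).

Final answer: a · b ≡ 8·x + 6 (mod f(x))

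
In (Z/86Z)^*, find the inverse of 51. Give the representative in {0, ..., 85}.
51^(−1) ≡ 27 (mod 86)

Apply the extended Euclidean algorithm to (86, 51), tracking rows (r, s, t) with s·86 + t·51 = r. Each division r_prev = q·r_cur + r_new produces the new row as (previous row) − q·(current row):
  row A: (86, 1, 0)   [1·86 + 0·51 = 86]
  row B: (51, 0, 1)   [0·86 + 1·51 = 51]
  86 = 1·51 + 35   → row C = row A − 1·row B = (35, 1, −1)   [check: 1·86 − 1·51 = 35]
  51 = 1·35 + 16   → row D = row B − 1·row C = (16, −1, 2)   [check: −1·86 + 2·51 = 16]
  35 = 2·16 + 3   → row E = row C − 2·row D = (3, 3, −5)   [check: 3·86 − 5·51 = 3]
  16 = 5·3 + 1   → row F = row D − 5·row E = (1, −16, 27)   [check: −16·86 + 27·51 = 1]
  3 = 3·1 + 0   → remainder 0, stop. gcd = 1 (last nonzero row F).
The gcd is 1, so 51 is invertible mod 86. The last nonzero row gives −16·86 + 27·51 = 1, so t = 27. So 51^(−1) ≡ 27 (mod 86). Verify: 51 · 27 = 1377 ≡ 1 (mod 86). ✓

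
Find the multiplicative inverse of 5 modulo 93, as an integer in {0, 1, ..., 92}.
5^(−1) ≡ 56 (mod 93)

Apply the extended Euclidean algorithm to (93, 5), tracking rows (r, s, t) with s·93 + t·5 = r. Each division r_prev = q·r_cur + r_new produces the new row as (previous row) − q·(current row):
  row A: (93, 1, 0)   [1·93 + 0·5 = 93]
  row B: (5, 0, 1)   [0·93 + 1·5 = 5]
  93 = 18·5 + 3   → row C = row A − 18·row B = (3, 1, −18)   [check: 1·93 − 18·5 = 3]
  5 = 1·3 + 2   → row D = row B − 1·row C = (2, −1, 19)   [check: −1·93 + 19·5 = 2]
  3 = 1·2 + 1   → row E = row C − 1·row D = (1, 2, −37)   [check: 2·93 − 37·5 = 1]
  2 = 2·1 + 0   → remainder 0, stop. gcd = 1 (last nonzero row E).
The gcd is 1, so 5 is invertible mod 93. The last nonzero row gives 2·93 − 37·5 = 1, so t = −37. So 5^(−1) ≡ −37 ≡ 56 (mod 93). Verify: 5 · 56 = 280 ≡ 1 (mod 93). ✓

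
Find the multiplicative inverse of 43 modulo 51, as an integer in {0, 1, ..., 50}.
43^(−1) ≡ 19 (mod 51)

Apply the extended Euclidean algorithm to (51, 43), tracking rows (r, s, t) with s·51 + t·43 = r. Each division r_prev = q·r_cur + r_new produces the new row as (previous row) − q·(current row):
  row A: (51, 1, 0)   [1·51 + 0·43 = 51]
  row B: (43, 0, 1)   [0·51 + 1·43 = 43]
  51 = 1·43 + 8   → row C = row A − 1·row B = (8, 1, −1)   [check: 1·51 − 1·43 = 8]
  43 = 5·8 + 3   → row D = row B − 5·row C = (3, −5, 6)   [check: −5·51 + 6·43 = 3]
  8 = 2·3 + 2   → row E = row C − 2·row D = (2, 11, −13)   [check: 11·51 − 13·43 = 2]
  3 = 1·2 + 1   → row F = row D − 1·row E = (1, −16, 19)   [check: −16·51 + 19·43 = 1]
  2 = 2·1 + 0   → remainder 0, stop. gcd = 1 (last nonzero row F).
The gcd is 1, so 43 is invertible mod 51. The last nonzero row gives −16·51 + 19·43 = 1, so t = 19. So 43^(−1) ≡ 19 (mod 51). Verify: 43 · 19 = 817 ≡ 1 (mod 51). ✓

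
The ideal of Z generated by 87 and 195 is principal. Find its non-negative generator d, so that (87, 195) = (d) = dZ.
(87, 195) = (3); d = 3

In the PID Z, (a, b) is generated by gcd(a, b). Compute gcd(195, 87) with the extended Euclidean algorithm, tracking rows (r, s, t) with s·195 + t·87 = r:
  row A: (195, 1, 0)   [1·195 + 0·87 = 195]
  row B: (87, 0, 1)   [0·195 + 1·87 = 87]
  195 = 2·87 + 21   → row C = row A − 2·row B = (21, 1, −2)   [check: 1·195 − 2·87 = 21]
  87 = 4·21 + 3   → row D = row B − 4·row C = (3, −4, 9)   [check: −4·195 + 9·87 = 3]
  21 = 7·3 + 0   → remainder 0, stop. gcd = 3 (last nonzero row D).
So gcd(87, 195) = 3, with Bézout identity −4·195 + 9·87 = 3. Containment (⊇): the Bézout identity exhibits 3 as an element of (87, 195), giving (3) ⊆ (87, 195). Containment (⊆): since 3 | 87 and 3 | 195 (87 = 3·29, 195 = 3·65), every Z-linear combination of 87 and 195 is divisible by 3, so (87, 195) ⊆ (3). Therefore (87, 195) = (3), d = 3.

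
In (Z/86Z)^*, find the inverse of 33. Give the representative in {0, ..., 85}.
Apply the extended Euclidean algorithm to (86, 33), tracking rows (r, s, t) with s·86 + t·33 = r. Each division r_prev = q·r_cur + r_new produces the new row as (previous row) − q·(current row):
  row A: (86, 1, 0)   [1·86 + 0·33 = 86]
  row B: (33, 0, 1)   [0·86 + 1·33 = 33]
  86 = 2·33 + 20   → row C = row A − 2·row B = (20, 1, −2)   [check: 1·86 − 2·33 = 20]
  33 = 1·20 + 13   → row D = row B − 1·row C = (13, −1, 3)   [check: −1·86 + 3·33 = 13]
  20 = 1·13 + 7   → row E = row C − 1·row D = (7, 2, −5)   [check: 2·86 − 5·33 = 7]
  13 = 1·7 + 6   → row F = row D − 1·row E = (6, −3, 8)   [check: −3·86 + 8·33 = 6]
  7 = 1·6 + 1   → row G = row E − 1·row F = (1, 5, −13)   [check: 5·86 − 13·33 = 1]
  6 = 6·1 + 0   → remainder 0, stop. gcd = 1 (last nonzero row G).
The gcd is 1, so 33 is invertible mod 86. The last nonzero row gives 5·86 − 13·33 = 1, so t = −13. So 33^(−1) ≡ −13 ≡ 73 (mod 86). Verify: 33 · 73 = 2409 ≡ 1 (mod 86). ✓

Final answer: 33^(−1) ≡ 73 (mod 86)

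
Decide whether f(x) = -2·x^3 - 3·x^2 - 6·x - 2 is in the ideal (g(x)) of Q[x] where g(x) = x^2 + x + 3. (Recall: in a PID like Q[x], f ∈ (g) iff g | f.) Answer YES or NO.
In Q[x] the ideal (g) consists of all multiples of g, so f ∈ (g) iff g | f, i.e. iff the remainder of f on division by g is 0. Divide f by g (g is monic, so eliminate the leading term of the running remainder at each step):
  leading term -2·x^3: subtract (-2·x)·g(x) = -2·x^3 - 2·x^2 - 6·x, leaving -x^2 - 2
  leading term -x^2: subtract (-1)·g(x) = -x^2 - x - 3, leaving x + 1
The remainder r(x) = x + 1 ≠ 0 (and deg r < deg g), so g ∤ f, i.e. f ∉ (g).

Final answer: NO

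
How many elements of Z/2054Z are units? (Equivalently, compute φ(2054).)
Z/2054Z has φ(2054) = 936 units

An element a ∈ Z/2054Z is a unit iff gcd(a, 2054) = 1, so the number of units is φ(2054). φ is multiplicative, with φ(p^e) = p^e − p^(e−1). Factorise 2054 = 2 · 13 · 79. Then
  φ(2054) = (2 − 1) · (13 − 1) · (79 − 1) = 1 · 12 · 78 = 936.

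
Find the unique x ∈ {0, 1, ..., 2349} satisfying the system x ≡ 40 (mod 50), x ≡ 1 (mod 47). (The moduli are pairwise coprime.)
x ≡ 1740 (mod 2350); the representative in [0, 2350) is 1740

The moduli 50, 47 are pairwise coprime, so by the CRT there is a unique solution mod 50·47 = 2350.
Solve by successive substitution. Start with x ≡ 40 (mod 50).
  Combine with x ≡ 1 (mod 47): write x = 40 + 50·t and require 40 + 50·t ≡ 1 (mod 47), i.e. 50·t ≡ 1 − 40 ≡ 8 (mod 47). Since 50^(−1) ≡ 16 (mod 47) (50 ≡ 3 (mod 47)), t ≡ 16·8 ≡ 34 (mod 47). So x ≡ 40 + 50·34 = 1740 (mod 2350).
Unique solution in [0, 2350): x = 1740.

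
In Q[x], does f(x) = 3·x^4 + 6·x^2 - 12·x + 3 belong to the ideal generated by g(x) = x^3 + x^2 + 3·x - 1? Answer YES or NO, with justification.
In Q[x] the ideal (g) consists of all multiples of g, so f ∈ (g) iff g | f, i.e. iff the remainder of f on division by g is 0. Divide f by g (g is monic, so eliminate the leading term of the running remainder at each step):
  leading term 3·x^4: subtract (3·x)·g(x) = 3·x^4 + 3·x^3 + 9·x^2 - 3·x, leaving -3·x^3 - 3·x^2 - 9·x + 3
  leading term -3·x^3: subtract (-3)·g(x) = -3·x^3 - 3·x^2 - 9·x + 3, leaving 0
The remainder is 0, so f(x) = g(x) · h(x) with h(x) = 3·x - 3. Hence g | f, i.e. f ∈ (g).

Final answer: YES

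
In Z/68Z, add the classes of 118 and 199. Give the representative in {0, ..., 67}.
Reduce the summands first: 118 ≡ 50, 199 ≡ 63 (mod 68), so 118 + 199 ≡ 50 + 63 (mod 68). 50 + 63 = 113; 113 = 1·68 + 45, so (118 + 199) mod 68 = 45.

Final answer: 45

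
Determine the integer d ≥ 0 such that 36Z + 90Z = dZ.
In the PID Z, (a, b) is generated by gcd(a, b). Compute gcd(90, 36) with the extended Euclidean algorithm, tracking rows (r, s, t) with s·90 + t·36 = r:
  row A: (90, 1, 0)   [1·90 + 0·36 = 90]
  row B: (36, 0, 1)   [0·90 + 1·36 = 36]
  90 = 2·36 + 18   → row C = row A − 2·row B = (18, 1, −2)   [check: 1·90 − 2·36 = 18]
  36 = 2·18 + 0   → remainder 0, stop. gcd = 18 (last nonzero row C).
So gcd(36, 90) = 18, with Bézout identity 1·90 − 2·36 = 18. Containment (⊇): the Bézout identity exhibits 18 as an element of (36, 90), giving (18) ⊆ (36, 90). Containment (⊆): since 18 | 36 and 18 | 90 (36 = 18·2, 90 = 18·5), every Z-linear combination of 36 and 90 is divisible by 18, so (36, 90) ⊆ (18). Therefore (36, 90) = (18), d = 18.

Final answer: (36, 90) = (18); d = 18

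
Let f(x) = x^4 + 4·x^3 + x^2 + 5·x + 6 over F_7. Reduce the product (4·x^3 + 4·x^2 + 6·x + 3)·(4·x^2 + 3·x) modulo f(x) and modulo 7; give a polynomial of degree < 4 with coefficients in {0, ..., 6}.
Multiply as integer polynomials: a · b = 16·x^5 + 28·x^4 + 36·x^3 + 30·x^2 + 9·x. Reducing coefficients mod 7: a · b ≡ 2·x^5 + x^3 + 2·x^2 + 2·x. Now divide by f(x) = x^4 + 4·x^3 + x^2 + 5·x + 6 in F_7[x], eliminating the leading term at each step:
  leading term 2·x^5: subtract (2·x)·f(x) = 2·x^5 + x^4 + 2·x^3 + 3·x^2 + 5·x, leaving 6·x^4 + 6·x^3 + 6·x^2 + 4·x (coefficients mod 7)
  leading term 6·x^4: subtract (6)·f(x) = 6·x^4 + 3·x^3 + 6·x^2 + 2·x + 1, leaving 3·x^3 + 2·x + 6 (coefficients mod 7)
The degree is now < 4, so this is the remainder. Hence a · b ≡ 3·x^3 + 2·x + 6 in F_7[x]/(f).

Final answer: a · b ≡ 3·x^3 + 2·x + 6 (mod f(x))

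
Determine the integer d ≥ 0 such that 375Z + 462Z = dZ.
(375, 462) = (3); d = 3

In the PID Z, (a, b) is generated by gcd(a, b). Compute gcd(462, 375) with the extended Euclidean algorithm, tracking rows (r, s, t) with s·462 + t·375 = r:
  row A: (462, 1, 0)   [1·462 + 0·375 = 462]
  row B: (375, 0, 1)   [0·462 + 1·375 = 375]
  462 = 1·375 + 87   → row C = row A − 1·row B = (87, 1, −1)   [check: 1·462 − 1·375 = 87]
  375 = 4·87 + 27   → row D = row B − 4·row C = (27, −4, 5)   [check: −4·462 + 5·375 = 27]
  87 = 3·27 + 6   → row E = row C − 3·row D = (6, 13, −16)   [check: 13·462 − 16·375 = 6]
  27 = 4·6 + 3   → row F = row D − 4·row E = (3, −56, 69)   [check: −56·462 + 69·375 = 3]
  6 = 2·3 + 0   → remainder 0, stop. gcd = 3 (last nonzero row F).
So gcd(375, 462) = 3, with Bézout identity −56·462 + 69·375 = 3. Containment (⊇): the Bézout identity exhibits 3 as an element of (375, 462), giving (3) ⊆ (375, 462). Containment (⊆): since 3 | 375 and 3 | 462 (375 = 3·125, 462 = 3·154), every Z-linear combination of 375 and 462 is divisible by 3, so (375, 462) ⊆ (3). Therefore (375, 462) = (3), d = 3.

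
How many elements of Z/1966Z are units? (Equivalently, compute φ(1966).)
Z/1966Z has φ(1966) = 982 units

An element a ∈ Z/1966Z is a unit iff gcd(a, 1966) = 1, so the number of units is φ(1966). φ is multiplicative, with φ(p^e) = p^e − p^(e−1). Factorise 1966 = 2 · 983. Then
  φ(1966) = (2 − 1) · (983 − 1) = 1 · 982 = 982.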